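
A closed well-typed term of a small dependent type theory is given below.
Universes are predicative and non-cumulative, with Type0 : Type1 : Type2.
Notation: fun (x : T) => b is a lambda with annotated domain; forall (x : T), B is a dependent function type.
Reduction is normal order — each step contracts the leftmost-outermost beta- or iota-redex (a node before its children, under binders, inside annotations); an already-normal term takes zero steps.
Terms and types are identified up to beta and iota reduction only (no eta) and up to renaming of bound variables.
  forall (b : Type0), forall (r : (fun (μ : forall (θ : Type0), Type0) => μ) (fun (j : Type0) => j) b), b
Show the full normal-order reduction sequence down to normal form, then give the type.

reduction (normal order):
  forall (b : Type0), forall (r : (fun (μ : forall (θ : Type0), Type0) => μ) (fun (j : Type0) => j) b), b
  ~> forall (b : Type0), forall (r : (fun (μ : Type0) => μ) b), b
  ~> forall (b : Type0), forall (r : b), b
the term's type:
  Type1


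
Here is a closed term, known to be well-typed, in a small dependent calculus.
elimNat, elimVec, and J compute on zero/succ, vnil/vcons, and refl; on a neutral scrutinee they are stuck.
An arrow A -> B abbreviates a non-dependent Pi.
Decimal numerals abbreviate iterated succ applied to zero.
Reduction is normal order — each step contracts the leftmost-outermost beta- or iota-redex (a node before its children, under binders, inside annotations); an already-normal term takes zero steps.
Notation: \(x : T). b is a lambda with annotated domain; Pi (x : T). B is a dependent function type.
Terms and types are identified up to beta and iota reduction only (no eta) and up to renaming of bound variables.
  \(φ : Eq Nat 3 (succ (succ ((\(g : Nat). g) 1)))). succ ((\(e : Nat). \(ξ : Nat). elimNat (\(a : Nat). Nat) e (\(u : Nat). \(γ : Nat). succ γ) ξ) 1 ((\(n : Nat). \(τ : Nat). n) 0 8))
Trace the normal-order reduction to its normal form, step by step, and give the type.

normal-order reduction sequence:
  \(φ : Eq Nat 3 (succ (succ ((\(g : Nat). g) 1)))). succ ((\(e : Nat). \(ξ : Nat). elimNat (\(a : Nat). Nat) e (\(u : Nat). \(γ : Nat). succ γ) ξ) 1 ((\(n : Nat). \(τ : Nat). n) 0 8))
  ~> \(φ : Eq Nat 3 3). succ ((\(g : Nat). \(e : Nat). elimNat (\(ξ : Nat). Nat) g (\(a : Nat). \(u : Nat). succ u) e) 1 ((\(γ : Nat). \(n : Nat). γ) 0 8))
  ~> \(φ : Eq Nat 3 3). succ ((\(g : Nat). elimNat (\(e : Nat). Nat) 1 (\(ξ : Nat). \(a : Nat). succ a) g) ((\(u : Nat). \(γ : Nat). u) 0 8))
  ~> \(φ : Eq Nat 3 3). succ (elimNat (\(g : Nat). Nat) 1 (\(e : Nat). \(ξ : Nat). succ ξ) ((\(a : Nat). \(u : Nat). a) 0 8))
  ~> \(φ : Eq Nat 3 3). succ (elimNat (\(g : Nat). Nat) 1 (\(e : Nat). \(ξ : Nat). succ ξ) ((\(a : Nat). 0) 8))
  ~> \(φ : Eq Nat 3 3). succ (elimNat (\(g : Nat). Nat) 1 (\(e : Nat). \(ξ : Nat). succ ξ) 0)
  ~> \(φ : Eq Nat 3 3). 2
type:
  Eq Nat 3 3 -> Nat


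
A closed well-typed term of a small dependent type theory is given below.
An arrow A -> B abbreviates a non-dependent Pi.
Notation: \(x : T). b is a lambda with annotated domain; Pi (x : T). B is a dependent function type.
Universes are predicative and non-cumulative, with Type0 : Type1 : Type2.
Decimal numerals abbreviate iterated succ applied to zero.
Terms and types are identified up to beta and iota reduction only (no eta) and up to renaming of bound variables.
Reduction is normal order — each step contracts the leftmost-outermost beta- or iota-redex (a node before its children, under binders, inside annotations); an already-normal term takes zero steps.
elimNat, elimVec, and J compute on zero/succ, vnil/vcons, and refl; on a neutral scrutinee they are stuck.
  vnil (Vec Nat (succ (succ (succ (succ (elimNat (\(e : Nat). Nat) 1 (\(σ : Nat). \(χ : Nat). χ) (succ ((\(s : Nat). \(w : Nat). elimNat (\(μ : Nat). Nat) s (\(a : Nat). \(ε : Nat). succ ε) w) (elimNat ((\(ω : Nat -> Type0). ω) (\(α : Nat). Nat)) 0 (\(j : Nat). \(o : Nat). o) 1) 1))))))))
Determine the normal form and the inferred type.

resulting normal form:
  vnil (Vec Nat 5)
inferred type:
  Vec (Vec Nat 5) 0


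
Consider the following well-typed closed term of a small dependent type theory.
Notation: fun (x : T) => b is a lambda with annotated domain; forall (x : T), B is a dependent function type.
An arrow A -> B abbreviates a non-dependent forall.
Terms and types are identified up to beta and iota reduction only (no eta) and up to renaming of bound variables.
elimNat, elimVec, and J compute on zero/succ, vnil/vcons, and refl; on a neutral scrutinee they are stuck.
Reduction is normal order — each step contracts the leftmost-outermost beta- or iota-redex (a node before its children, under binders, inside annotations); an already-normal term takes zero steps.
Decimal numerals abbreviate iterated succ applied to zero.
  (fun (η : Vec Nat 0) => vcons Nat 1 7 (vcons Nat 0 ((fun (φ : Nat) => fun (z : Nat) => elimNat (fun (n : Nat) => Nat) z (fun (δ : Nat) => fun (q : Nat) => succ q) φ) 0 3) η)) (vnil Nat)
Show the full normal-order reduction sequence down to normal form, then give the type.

normal-order reduction:
  (fun (η : Vec Nat 0) => vcons Nat 1 7 (vcons Nat 0 ((fun (φ : Nat) => fun (z : Nat) => elimNat (fun (n : Nat) => Nat) z (fun (δ : Nat) => fun (q : Nat) => succ q) φ) 0 3) η)) (vnil Nat)
  ~> vcons Nat 1 7 (vcons Nat 0 ((fun (η : Nat) => fun (φ : Nat) => elimNat (fun (z : Nat) => Nat) φ (fun (n : Nat) => fun (δ : Nat) => succ δ) η) 0 3) (vnil Nat))
  ~> vcons Nat 1 7 (vcons Nat 0 ((fun (η : Nat) => elimNat (fun (φ : Nat) => Nat) η (fun (z : Nat) => fun (n : Nat) => succ n) 0) 3) (vnil Nat))
  ~> vcons Nat 1 7 (vcons Nat 0 (elimNat (fun (η : Nat) => Nat) 3 (fun (φ : Nat) => fun (z : Nat) => succ z) 0) (vnil Nat))
  ~> vcons Nat 1 7 (vcons Nat 0 3 (vnil Nat))
inferred type:
  Vec Nat 2


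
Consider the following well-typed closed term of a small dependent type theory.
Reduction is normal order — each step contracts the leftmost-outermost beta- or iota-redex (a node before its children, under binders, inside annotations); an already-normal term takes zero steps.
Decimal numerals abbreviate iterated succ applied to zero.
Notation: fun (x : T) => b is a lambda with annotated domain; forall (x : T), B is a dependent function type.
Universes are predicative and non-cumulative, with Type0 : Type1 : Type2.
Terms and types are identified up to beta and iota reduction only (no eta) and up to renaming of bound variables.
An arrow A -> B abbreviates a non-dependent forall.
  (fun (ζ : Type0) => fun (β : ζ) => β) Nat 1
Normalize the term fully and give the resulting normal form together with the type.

reduced normal form:
  1
type:
  Nat


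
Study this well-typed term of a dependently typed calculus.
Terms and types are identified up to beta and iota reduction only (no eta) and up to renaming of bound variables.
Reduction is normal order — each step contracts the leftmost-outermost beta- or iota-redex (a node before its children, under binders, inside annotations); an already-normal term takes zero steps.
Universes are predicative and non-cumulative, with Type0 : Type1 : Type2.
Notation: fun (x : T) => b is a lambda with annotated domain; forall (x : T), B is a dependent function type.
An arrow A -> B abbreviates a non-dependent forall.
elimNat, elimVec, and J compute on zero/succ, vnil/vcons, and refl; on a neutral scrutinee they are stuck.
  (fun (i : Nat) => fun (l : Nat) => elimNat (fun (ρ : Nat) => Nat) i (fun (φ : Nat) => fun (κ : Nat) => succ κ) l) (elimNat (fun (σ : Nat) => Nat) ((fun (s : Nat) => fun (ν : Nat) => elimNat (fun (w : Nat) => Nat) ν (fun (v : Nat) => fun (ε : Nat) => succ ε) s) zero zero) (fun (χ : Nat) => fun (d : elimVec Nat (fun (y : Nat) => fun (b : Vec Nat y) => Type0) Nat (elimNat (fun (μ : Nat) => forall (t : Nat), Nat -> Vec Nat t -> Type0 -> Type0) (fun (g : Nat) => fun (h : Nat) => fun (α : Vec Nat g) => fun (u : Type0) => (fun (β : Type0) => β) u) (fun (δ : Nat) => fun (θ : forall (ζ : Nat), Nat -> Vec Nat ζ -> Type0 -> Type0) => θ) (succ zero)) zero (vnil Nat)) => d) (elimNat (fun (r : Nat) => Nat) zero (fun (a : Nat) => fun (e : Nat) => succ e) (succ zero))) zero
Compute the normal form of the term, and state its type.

reduced normal form:
  zero
the term's type:
  Nat


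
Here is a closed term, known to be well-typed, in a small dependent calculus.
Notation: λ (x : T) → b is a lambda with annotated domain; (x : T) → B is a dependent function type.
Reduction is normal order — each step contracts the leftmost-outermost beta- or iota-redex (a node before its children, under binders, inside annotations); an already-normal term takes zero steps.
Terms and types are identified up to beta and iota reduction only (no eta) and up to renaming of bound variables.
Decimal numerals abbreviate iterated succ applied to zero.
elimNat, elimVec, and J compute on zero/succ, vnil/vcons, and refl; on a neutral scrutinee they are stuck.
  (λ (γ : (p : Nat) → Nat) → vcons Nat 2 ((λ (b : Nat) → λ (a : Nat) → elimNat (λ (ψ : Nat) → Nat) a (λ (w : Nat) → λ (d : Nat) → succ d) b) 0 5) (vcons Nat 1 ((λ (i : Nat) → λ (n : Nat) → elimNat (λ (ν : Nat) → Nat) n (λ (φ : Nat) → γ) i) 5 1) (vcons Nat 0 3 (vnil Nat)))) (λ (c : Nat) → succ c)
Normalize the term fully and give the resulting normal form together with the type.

resulting normal form:
  vcons Nat 2 5 (vcons Nat 1 6 (vcons Nat 0 3 (vnil Nat)))
inferred type:
  Vec Nat 3
observation: 22 normal-order steps separate the term from its normal form.


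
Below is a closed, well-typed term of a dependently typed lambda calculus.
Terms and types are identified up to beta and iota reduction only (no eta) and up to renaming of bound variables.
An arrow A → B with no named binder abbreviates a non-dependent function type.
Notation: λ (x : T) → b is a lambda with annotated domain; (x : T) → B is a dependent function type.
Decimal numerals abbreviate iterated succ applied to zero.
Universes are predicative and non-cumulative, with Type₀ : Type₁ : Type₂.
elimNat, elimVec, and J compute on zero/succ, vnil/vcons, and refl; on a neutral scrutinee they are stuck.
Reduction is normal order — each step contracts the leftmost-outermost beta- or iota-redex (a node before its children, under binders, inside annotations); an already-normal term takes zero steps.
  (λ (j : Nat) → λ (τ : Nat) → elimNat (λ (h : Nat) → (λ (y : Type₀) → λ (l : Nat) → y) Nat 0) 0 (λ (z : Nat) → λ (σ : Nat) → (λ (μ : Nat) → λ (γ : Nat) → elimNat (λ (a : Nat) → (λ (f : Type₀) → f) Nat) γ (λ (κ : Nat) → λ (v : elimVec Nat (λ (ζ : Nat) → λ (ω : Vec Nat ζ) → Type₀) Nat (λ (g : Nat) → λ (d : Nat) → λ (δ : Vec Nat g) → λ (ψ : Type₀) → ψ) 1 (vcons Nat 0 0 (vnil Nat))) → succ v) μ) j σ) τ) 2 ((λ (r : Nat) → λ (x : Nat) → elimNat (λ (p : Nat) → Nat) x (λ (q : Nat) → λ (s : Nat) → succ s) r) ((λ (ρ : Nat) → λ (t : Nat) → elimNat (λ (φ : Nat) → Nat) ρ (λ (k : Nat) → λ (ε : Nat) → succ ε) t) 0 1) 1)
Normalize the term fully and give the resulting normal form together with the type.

reduced normal form:
  4
the term's type:
  Nat
observation: reduction starts at a beta-redex, and 32 normal-order steps reach the normal form.


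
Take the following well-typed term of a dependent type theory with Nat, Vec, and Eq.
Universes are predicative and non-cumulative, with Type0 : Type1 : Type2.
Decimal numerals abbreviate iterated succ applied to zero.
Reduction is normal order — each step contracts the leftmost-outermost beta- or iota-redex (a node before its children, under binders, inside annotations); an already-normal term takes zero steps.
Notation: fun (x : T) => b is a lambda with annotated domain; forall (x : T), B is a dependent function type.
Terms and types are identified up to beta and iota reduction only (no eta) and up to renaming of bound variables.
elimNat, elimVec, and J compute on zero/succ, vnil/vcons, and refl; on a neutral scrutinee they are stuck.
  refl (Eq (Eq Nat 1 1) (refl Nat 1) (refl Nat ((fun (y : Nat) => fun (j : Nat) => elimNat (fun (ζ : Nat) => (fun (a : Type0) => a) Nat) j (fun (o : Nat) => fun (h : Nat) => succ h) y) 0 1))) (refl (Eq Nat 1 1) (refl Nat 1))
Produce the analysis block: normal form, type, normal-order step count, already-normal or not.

resulting normal form:
  refl (Eq (Eq Nat 1 1) (refl Nat 1) (refl Nat 1)) (refl (Eq Nat 1 1) (refl Nat 1))
the term's type:
  Eq (Eq (Eq Nat 1 1) (refl Nat 1) (refl Nat 1)) (refl (Eq Nat 1 1) (refl Nat 1)) (refl (Eq Nat 1 1) (refl Nat 1))
reduction steps (normal order): 3
started in normal form: no
first redex: a beta-redex


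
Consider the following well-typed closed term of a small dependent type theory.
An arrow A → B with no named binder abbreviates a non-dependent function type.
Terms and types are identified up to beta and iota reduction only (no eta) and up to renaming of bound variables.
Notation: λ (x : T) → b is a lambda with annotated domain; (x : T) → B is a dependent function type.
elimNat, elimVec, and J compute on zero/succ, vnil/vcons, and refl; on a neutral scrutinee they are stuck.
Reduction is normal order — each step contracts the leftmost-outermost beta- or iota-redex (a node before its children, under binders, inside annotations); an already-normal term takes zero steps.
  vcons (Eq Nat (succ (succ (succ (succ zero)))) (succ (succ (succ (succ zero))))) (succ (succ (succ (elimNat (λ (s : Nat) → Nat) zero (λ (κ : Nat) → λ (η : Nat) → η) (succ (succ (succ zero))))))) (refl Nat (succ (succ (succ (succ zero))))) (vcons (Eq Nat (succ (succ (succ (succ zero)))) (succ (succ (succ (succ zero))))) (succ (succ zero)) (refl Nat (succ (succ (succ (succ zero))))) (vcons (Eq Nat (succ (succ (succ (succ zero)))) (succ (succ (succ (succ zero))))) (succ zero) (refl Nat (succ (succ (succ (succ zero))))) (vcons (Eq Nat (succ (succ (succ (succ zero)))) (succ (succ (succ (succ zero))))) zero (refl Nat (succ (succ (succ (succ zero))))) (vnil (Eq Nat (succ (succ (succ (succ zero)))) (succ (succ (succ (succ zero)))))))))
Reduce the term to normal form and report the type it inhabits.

resulting normal form:
  vcons (Eq Nat (succ (succ (succ (succ zero)))) (succ (succ (succ (succ zero))))) (succ (succ (succ zero))) (refl Nat (succ (succ (succ (succ zero))))) (vcons (Eq Nat (succ (succ (succ (succ zero)))) (succ (succ (succ (succ zero))))) (succ (succ zero)) (refl Nat (succ (succ (succ (succ zero))))) (vcons (Eq Nat (succ (succ (succ (succ zero)))) (succ (succ (succ (succ zero))))) (succ zero) (refl Nat (succ (succ (succ (succ zero))))) (vcons (Eq Nat (succ (succ (succ (succ zero)))) (succ (succ (succ (succ zero))))) zero (refl Nat (succ (succ (succ (succ zero))))) (vnil (Eq Nat (succ (succ (succ (succ zero)))) (succ (succ (succ (succ zero)))))))))
type:
  Vec (Eq Nat (succ (succ (succ (succ zero)))) (succ (succ (succ (succ zero))))) (succ (succ (succ (succ zero))))


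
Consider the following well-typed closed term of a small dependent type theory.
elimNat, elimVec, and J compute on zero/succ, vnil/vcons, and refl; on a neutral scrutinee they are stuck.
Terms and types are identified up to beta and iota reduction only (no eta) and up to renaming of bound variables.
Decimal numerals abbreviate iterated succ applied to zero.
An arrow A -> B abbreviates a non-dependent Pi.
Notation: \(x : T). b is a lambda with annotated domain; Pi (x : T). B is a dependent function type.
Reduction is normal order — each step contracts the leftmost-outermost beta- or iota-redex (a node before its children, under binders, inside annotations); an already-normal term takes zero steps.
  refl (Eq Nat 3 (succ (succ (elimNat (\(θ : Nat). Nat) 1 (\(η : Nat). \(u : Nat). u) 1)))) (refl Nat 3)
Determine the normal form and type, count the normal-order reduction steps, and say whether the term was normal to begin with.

resulting normal form:
  refl (Eq Nat 3 3) (refl Nat 3)
inferred type:
  Eq (Eq Nat 3 3) (refl Nat 3) (refl Nat 3)
reduction steps (normal order): 4
already normal: no
first redex: an elimNat iota-redex


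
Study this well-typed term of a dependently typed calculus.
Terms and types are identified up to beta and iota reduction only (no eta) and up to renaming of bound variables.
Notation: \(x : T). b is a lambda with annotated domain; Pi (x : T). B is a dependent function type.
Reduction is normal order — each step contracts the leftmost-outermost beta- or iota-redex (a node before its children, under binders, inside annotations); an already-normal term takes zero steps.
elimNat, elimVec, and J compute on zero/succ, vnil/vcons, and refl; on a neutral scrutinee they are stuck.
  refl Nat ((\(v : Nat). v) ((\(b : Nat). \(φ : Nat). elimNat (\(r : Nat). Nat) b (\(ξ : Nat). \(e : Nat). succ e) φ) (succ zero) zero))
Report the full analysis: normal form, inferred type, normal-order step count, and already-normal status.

resulting normal form:
  refl Nat (succ zero)
the term's type:
  Eq Nat (succ zero) (succ zero)
reduction steps (normal order): 4
already normal: no
first contracted redex: a beta-redex


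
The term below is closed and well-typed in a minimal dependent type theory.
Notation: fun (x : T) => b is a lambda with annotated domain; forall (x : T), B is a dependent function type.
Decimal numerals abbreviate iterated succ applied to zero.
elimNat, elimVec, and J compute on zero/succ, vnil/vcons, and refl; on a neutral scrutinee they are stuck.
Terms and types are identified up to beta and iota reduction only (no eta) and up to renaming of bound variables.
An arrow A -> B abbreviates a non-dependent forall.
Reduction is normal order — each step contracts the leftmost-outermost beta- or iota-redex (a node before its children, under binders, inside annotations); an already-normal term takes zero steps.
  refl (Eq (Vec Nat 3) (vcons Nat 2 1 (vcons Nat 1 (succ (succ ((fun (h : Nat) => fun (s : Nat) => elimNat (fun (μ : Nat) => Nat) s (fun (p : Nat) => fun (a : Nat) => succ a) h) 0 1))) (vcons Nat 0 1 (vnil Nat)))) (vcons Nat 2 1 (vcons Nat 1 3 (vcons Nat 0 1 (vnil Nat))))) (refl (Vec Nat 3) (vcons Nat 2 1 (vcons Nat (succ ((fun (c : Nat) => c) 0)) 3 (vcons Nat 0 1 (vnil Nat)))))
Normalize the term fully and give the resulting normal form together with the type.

resulting normal form:
  refl (Eq (Vec Nat 3) (vcons Nat 2 1 (vcons Nat 1 3 (vcons Nat 0 1 (vnil Nat)))) (vcons Nat 2 1 (vcons Nat 1 3 (vcons Nat 0 1 (vnil Nat))))) (refl (Vec Nat 3) (vcons Nat 2 1 (vcons Nat 1 3 (vcons Nat 0 1 (vnil Nat)))))
type:
  Eq (Eq (Vec Nat 3) (vcons Nat 2 1 (vcons Nat 1 3 (vcons Nat 0 1 (vnil Nat)))) (vcons Nat 2 1 (vcons Nat 1 3 (vcons Nat 0 1 (vnil Nat))))) (refl (Vec Nat 3) (vcons Nat 2 1 (vcons Nat 1 3 (vcons Nat 0 1 (vnil Nat))))) (refl (Vec Nat 3) (vcons Nat 2 1 (vcons Nat 1 3 (vcons Nat 0 1 (vnil Nat)))))


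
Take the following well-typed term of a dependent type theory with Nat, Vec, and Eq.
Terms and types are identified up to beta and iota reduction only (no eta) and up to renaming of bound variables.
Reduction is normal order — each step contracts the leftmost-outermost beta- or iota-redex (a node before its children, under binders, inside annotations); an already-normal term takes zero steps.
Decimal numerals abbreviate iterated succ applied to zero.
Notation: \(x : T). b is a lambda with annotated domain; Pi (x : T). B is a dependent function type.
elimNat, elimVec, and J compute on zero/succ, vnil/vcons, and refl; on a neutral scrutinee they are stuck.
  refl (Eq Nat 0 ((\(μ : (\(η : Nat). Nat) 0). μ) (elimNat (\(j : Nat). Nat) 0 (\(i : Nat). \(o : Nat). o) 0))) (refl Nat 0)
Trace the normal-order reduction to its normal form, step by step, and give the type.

reduction (normal order):
  refl (Eq Nat 0 ((\(μ : (\(η : Nat). Nat) 0). μ) (elimNat (\(j : Nat). Nat) 0 (\(i : Nat). \(o : Nat). o) 0))) (refl Nat 0)
  ~> refl (Eq Nat 0 (elimNat (\(μ : Nat). Nat) 0 (\(η : Nat). \(j : Nat). j) 0)) (refl Nat 0)
  ~> refl (Eq Nat 0 0) (refl Nat 0)
type:
  Eq (Eq Nat 0 0) (refl Nat 0) (refl Nat 0)


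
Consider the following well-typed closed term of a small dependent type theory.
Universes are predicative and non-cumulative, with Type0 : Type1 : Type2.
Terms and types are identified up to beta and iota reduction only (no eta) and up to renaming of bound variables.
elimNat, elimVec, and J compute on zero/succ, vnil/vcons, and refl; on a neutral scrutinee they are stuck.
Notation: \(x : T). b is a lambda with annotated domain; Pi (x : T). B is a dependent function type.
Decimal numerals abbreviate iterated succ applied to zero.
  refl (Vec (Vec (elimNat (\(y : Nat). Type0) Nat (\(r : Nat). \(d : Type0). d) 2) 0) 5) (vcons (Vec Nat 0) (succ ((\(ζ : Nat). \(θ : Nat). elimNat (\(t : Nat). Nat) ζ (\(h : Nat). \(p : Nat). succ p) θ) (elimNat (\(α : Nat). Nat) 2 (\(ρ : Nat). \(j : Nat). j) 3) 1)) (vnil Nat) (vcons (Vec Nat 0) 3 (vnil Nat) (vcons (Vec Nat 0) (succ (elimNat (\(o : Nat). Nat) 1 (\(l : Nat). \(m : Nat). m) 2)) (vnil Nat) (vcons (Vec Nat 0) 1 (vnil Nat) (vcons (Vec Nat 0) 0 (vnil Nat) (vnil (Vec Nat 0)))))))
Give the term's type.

type:
  Eq (Vec (Vec Nat 0) 5) (vcons (Vec Nat 0) 4 (vnil Nat) (vcons (Vec Nat 0) 3 (vnil Nat) (vcons (Vec Nat 0) 2 (vnil Nat) (vcons (Vec Nat 0) 1 (vnil Nat) (vcons (Vec Nat 0) 0 (vnil Nat) (vnil (Vec Nat 0))))))) (vcons (Vec Nat 0) 4 (vnil Nat) (vcons (Vec Nat 0) 3 (vnil Nat) (vcons (Vec Nat 0) 2 (vnil Nat) (vcons (Vec Nat 0) 1 (vnil Nat) (vcons (Vec Nat 0) 0 (vnil Nat) (vnil (Vec Nat 0)))))))


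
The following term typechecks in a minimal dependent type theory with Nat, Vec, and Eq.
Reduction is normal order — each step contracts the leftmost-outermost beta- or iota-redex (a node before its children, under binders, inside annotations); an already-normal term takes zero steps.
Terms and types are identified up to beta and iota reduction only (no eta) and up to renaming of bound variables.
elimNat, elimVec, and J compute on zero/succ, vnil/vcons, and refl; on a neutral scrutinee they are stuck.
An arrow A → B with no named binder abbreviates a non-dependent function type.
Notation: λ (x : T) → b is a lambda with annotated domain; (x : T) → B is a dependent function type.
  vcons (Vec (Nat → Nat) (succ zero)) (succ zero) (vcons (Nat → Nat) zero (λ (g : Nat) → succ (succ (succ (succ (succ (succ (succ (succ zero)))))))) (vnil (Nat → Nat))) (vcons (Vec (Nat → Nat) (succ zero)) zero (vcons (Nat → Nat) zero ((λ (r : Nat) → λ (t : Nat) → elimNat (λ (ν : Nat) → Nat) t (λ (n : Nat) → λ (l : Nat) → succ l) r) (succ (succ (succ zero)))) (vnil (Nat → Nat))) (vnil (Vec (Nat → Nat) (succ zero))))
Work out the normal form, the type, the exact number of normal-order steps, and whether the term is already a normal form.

resulting normal form:
  vcons (Vec (Nat → Nat) (succ zero)) (succ zero) (vcons (Nat → Nat) zero (λ (g : Nat) → succ (succ (succ (succ (succ (succ (succ (succ zero)))))))) (vnil (Nat → Nat))) (vcons (Vec (Nat → Nat) (succ zero)) zero (vcons (Nat → Nat) zero (λ (r : Nat) → succ (succ (succ r))) (vnil (Nat → Nat))) (vnil (Vec (Nat → Nat) (succ zero))))
inferred type:
  Vec (Vec (Nat → Nat) (succ zero)) (succ (succ zero))
reduction steps (normal order): 11
started in normal form: no
first contracted redex: a beta-redex


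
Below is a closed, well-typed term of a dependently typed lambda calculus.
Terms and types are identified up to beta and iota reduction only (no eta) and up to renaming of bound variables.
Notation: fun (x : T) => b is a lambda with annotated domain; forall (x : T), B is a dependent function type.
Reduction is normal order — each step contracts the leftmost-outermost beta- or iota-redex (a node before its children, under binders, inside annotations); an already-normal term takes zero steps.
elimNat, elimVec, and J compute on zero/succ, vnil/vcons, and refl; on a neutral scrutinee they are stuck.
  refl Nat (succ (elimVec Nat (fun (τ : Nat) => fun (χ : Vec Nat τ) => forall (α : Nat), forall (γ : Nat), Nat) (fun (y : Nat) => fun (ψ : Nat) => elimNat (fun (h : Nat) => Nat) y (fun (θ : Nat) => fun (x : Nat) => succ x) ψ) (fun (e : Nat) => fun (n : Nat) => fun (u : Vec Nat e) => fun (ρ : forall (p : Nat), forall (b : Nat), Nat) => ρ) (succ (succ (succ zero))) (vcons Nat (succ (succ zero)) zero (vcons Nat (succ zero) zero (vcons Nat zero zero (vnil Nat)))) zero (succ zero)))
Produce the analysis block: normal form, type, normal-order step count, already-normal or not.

resulting normal form:
  refl Nat (succ (succ zero))
inferred type:
  Eq Nat (succ (succ zero)) (succ (succ zero))
normal-order step count: 22
already normal: no
first redex: an elimVec iota-redex


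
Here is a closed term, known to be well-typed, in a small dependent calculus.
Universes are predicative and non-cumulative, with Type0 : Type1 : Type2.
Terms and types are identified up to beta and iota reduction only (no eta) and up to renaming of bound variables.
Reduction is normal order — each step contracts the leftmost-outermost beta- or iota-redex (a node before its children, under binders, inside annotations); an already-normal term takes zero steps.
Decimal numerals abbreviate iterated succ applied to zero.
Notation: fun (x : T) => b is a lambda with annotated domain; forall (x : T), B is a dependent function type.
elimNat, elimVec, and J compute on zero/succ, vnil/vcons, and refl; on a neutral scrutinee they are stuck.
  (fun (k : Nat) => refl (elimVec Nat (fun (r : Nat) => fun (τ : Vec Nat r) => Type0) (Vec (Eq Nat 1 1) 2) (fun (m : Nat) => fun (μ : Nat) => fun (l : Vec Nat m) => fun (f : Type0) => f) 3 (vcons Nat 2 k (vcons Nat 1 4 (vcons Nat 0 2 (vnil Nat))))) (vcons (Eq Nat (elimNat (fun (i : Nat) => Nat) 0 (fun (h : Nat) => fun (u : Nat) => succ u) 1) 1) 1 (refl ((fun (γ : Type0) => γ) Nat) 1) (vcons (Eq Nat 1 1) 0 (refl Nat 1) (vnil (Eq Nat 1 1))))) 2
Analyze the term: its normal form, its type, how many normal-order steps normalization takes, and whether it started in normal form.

normal form:
  refl (Vec (Eq Nat 1 1) 2) (vcons (Eq Nat 1 1) 1 (refl Nat 1) (vcons (Eq Nat 1 1) 0 (refl Nat 1) (vnil (Eq Nat 1 1))))
type:
  Eq (Vec (Eq Nat 1 1) 2) (vcons (Eq Nat 1 1) 1 (refl Nat 1) (vcons (Eq Nat 1 1) 0 (refl Nat 1) (vnil (Eq Nat 1 1)))) (vcons (Eq Nat 1 1) 1 (refl Nat 1) (vcons (Eq Nat 1 1) 0 (refl Nat 1) (vnil (Eq Nat 1 1))))
normal-order step count: 22
already normal: no
first contracted redex: a beta-redex


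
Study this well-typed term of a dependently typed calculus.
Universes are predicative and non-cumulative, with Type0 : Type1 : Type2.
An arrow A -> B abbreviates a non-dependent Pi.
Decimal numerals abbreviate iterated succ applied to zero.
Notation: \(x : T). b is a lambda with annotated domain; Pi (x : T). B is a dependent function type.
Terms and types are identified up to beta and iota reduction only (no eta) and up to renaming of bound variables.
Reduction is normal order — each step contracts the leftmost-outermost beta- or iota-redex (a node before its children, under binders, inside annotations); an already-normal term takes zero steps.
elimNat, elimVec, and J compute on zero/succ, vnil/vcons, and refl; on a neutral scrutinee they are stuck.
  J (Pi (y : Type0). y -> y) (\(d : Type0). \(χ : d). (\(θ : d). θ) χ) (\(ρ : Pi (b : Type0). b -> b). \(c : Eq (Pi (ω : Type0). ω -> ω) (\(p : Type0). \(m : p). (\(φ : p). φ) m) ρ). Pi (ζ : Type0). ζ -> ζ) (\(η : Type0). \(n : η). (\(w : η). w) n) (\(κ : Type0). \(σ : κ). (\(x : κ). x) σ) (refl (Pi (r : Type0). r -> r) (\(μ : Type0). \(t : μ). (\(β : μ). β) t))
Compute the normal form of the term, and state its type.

normal form:
  \(y : Type0). \(d : y). d
inferred type:
  Pi (y : Type0). y -> y
observation: the leftmost-outermost redex is a J iota-redex, and normalization takes 2 steps.


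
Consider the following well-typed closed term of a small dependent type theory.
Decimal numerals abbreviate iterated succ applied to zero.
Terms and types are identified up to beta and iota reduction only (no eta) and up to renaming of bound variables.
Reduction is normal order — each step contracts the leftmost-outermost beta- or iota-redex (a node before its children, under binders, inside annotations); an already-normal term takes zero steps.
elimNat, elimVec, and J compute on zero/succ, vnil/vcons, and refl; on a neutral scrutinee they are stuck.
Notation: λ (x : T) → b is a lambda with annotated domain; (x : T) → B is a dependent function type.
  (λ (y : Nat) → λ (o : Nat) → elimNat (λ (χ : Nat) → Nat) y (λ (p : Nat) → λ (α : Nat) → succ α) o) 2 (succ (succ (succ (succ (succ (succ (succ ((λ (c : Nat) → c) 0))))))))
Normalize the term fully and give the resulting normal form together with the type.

resulting normal form:
  9
the term's type:
  Nat


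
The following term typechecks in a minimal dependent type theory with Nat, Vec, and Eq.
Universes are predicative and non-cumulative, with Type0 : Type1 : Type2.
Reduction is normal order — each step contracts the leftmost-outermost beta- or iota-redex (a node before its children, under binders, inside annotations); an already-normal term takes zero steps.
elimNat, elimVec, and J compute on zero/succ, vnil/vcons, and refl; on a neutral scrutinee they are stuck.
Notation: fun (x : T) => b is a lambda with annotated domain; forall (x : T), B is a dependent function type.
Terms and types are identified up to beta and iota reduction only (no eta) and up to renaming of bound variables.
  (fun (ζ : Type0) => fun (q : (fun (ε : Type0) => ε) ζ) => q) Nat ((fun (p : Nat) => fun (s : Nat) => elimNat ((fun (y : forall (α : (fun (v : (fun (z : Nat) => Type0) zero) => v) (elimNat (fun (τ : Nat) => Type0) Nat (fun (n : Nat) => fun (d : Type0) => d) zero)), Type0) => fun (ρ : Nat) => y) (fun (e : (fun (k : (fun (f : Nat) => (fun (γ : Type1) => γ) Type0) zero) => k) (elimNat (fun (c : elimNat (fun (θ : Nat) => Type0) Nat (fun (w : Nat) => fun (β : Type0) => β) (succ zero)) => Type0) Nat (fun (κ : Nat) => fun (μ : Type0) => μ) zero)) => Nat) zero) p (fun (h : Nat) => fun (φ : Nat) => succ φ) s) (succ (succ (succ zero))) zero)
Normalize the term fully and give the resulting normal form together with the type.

reduced normal form:
  succ (succ (succ zero))
inferred type:
  Nat
observation: 5 normal-order steps separate the term from its normal form.


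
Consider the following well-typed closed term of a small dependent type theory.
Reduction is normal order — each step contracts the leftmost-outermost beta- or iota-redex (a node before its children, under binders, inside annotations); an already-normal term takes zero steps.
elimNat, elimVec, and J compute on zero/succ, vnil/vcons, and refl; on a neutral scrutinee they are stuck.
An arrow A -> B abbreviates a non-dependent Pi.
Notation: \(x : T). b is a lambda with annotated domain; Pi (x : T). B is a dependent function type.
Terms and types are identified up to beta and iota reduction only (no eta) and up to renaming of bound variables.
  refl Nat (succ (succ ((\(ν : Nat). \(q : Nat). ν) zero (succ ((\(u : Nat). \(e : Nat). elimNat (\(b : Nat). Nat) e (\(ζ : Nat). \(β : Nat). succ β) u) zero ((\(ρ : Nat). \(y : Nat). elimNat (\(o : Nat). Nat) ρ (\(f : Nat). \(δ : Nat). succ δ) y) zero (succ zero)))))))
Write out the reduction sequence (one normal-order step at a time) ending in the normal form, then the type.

reduction (normal order):
  refl Nat (succ (succ ((\(ν : Nat). \(q : Nat). ν) zero (succ ((\(u : Nat). \(e : Nat). elimNat (\(b : Nat). Nat) e (\(ζ : Nat). \(β : Nat). succ β) u) zero ((\(ρ : Nat). \(y : Nat). elimNat (\(o : Nat). Nat) ρ (\(f : Nat). \(δ : Nat). succ δ) y) zero (succ zero)))))))
  ~> refl Nat (succ (succ ((\(ν : Nat). zero) (succ ((\(q : Nat). \(u : Nat). elimNat (\(e : Nat). Nat) u (\(b : Nat). \(ζ : Nat). succ ζ) q) zero ((\(β : Nat). \(ρ : Nat). elimNat (\(y : Nat). Nat) β (\(o : Nat). \(f : Nat). succ f) ρ) zero (succ zero)))))))
  ~> refl Nat (succ (succ zero))
type:
  Eq Nat (succ (succ zero)) (succ (succ zero))


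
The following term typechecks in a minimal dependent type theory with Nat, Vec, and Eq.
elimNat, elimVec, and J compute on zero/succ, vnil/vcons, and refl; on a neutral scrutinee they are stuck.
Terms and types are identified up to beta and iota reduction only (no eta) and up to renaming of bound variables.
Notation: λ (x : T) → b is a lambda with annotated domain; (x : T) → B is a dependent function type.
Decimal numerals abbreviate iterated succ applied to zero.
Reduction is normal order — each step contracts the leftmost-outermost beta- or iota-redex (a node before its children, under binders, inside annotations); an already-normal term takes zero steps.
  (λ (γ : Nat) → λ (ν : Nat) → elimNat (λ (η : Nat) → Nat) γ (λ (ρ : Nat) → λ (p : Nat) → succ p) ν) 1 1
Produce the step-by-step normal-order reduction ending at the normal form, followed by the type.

reduction (normal order):
  (λ (γ : Nat) → λ (ν : Nat) → elimNat (λ (η : Nat) → Nat) γ (λ (ρ : Nat) → λ (p : Nat) → succ p) ν) 1 1
  ~> (λ (γ : Nat) → elimNat (λ (ν : Nat) → Nat) 1 (λ (η : Nat) → λ (ρ : Nat) → succ ρ) γ) 1
  ~> elimNat (λ (γ : Nat) → Nat) 1 (λ (ν : Nat) → λ (η : Nat) → succ η) 1
  ~> (λ (γ : Nat) → λ (ν : Nat) → succ ν) 0 (elimNat (λ (η : Nat) → Nat) 1 (λ (ρ : Nat) → λ (p : Nat) → succ p) 0)
  ~> (λ (γ : Nat) → succ γ) (elimNat (λ (ν : Nat) → Nat) 1 (λ (η : Nat) → λ (ρ : Nat) → succ ρ) 0)
  ~> succ (elimNat (λ (γ : Nat) → Nat) 1 (λ (ν : Nat) → λ (η : Nat) → succ η) 0)
  ~> 2
inferred type:
  Nat


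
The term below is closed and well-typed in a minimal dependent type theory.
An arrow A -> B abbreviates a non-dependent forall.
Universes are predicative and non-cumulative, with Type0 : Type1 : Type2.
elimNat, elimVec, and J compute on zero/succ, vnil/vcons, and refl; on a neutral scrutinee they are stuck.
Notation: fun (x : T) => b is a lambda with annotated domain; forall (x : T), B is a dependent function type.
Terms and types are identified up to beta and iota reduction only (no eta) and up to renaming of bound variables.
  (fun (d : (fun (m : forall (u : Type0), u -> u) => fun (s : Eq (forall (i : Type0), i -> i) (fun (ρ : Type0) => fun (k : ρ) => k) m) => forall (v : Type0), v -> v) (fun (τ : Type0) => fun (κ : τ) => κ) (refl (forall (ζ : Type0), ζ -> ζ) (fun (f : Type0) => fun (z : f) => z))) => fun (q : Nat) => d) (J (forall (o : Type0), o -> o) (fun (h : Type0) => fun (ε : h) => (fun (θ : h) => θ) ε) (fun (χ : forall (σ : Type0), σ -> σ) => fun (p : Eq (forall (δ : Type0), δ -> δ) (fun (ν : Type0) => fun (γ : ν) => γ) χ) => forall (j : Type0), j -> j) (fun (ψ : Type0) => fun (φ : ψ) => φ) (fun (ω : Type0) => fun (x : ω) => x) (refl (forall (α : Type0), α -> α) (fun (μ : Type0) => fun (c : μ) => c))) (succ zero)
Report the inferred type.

the term's type:
  forall (d : Type0), d -> d


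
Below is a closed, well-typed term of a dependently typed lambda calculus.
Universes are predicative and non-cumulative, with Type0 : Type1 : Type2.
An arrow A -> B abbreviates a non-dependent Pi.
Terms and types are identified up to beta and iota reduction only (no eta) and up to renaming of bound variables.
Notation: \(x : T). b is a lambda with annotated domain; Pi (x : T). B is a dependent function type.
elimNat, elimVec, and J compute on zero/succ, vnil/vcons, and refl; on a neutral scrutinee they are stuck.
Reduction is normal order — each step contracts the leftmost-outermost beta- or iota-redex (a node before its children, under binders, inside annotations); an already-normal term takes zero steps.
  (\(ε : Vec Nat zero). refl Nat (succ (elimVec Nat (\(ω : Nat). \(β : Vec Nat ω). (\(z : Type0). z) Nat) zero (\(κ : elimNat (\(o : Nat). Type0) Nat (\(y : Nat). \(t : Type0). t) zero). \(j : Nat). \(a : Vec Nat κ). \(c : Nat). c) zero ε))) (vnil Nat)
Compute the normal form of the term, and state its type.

reduced normal form:
  refl Nat (succ zero)
type:
  Eq Nat (succ zero) (succ zero)
observation: contracting a beta-redex first, the term normalizes in 2 steps.


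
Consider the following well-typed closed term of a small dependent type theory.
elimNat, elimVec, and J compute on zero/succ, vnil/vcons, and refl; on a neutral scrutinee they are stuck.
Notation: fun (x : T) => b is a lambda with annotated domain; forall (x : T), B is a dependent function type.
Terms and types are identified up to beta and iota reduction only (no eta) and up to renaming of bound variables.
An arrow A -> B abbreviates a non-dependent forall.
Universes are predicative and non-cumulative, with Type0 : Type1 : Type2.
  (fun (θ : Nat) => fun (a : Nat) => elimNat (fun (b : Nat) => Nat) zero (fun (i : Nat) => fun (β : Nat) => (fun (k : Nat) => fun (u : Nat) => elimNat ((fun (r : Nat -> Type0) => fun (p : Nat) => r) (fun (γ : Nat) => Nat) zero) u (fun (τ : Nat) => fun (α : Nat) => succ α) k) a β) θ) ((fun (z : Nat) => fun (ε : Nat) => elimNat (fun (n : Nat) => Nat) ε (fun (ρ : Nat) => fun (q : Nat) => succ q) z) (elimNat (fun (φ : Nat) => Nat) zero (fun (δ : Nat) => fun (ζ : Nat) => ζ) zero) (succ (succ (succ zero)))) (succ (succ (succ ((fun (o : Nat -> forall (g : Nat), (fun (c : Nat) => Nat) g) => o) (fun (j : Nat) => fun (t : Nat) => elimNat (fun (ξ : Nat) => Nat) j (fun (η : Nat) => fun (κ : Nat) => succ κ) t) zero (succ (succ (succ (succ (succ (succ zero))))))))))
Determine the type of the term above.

inferred type:
  Nat


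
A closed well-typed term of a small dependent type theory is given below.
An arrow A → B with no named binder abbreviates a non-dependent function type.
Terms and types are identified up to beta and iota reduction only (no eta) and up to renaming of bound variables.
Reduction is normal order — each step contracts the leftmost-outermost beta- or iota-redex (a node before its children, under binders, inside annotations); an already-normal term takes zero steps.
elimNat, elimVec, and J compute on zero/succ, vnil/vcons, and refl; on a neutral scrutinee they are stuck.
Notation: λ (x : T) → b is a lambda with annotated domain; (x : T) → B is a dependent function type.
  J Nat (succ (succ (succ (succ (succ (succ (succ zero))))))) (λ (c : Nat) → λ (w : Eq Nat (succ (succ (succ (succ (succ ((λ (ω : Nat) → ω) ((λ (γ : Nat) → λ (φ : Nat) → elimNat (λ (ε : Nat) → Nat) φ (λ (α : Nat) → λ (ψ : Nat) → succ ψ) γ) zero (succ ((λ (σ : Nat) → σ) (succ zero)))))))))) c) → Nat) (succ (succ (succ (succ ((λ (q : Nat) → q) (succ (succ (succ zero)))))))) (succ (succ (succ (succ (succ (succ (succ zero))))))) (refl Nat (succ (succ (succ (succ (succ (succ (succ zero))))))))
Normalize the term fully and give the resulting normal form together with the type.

reduced normal form:
  succ (succ (succ (succ (succ (succ (succ zero))))))
inferred type:
  Nat


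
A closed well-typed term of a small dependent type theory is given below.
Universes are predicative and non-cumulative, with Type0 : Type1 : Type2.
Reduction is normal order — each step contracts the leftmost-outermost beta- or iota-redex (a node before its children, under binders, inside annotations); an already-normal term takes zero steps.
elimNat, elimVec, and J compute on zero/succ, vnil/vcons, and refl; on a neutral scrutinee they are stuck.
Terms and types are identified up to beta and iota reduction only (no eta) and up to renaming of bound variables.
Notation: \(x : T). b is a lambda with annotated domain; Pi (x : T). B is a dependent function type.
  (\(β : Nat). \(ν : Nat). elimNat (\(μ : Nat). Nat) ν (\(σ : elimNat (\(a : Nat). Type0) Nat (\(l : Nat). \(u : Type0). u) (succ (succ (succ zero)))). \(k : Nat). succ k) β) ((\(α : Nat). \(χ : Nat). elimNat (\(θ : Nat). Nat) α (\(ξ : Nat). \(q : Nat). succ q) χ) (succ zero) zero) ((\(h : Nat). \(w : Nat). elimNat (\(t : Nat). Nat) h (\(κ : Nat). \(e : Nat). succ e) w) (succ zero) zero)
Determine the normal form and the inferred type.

normal form:
  succ (succ zero)
inferred type:
  Nat


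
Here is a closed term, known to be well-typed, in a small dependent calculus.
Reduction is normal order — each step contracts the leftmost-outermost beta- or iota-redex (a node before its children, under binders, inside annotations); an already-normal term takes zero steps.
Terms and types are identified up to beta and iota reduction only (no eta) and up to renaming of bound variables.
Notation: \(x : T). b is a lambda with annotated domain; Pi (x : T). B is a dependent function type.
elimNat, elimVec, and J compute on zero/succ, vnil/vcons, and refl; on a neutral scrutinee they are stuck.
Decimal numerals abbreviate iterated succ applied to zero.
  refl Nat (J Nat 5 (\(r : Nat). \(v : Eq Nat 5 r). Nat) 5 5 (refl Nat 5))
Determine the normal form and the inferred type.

reduced normal form:
  refl Nat 5
type:
  Eq Nat 5 5
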